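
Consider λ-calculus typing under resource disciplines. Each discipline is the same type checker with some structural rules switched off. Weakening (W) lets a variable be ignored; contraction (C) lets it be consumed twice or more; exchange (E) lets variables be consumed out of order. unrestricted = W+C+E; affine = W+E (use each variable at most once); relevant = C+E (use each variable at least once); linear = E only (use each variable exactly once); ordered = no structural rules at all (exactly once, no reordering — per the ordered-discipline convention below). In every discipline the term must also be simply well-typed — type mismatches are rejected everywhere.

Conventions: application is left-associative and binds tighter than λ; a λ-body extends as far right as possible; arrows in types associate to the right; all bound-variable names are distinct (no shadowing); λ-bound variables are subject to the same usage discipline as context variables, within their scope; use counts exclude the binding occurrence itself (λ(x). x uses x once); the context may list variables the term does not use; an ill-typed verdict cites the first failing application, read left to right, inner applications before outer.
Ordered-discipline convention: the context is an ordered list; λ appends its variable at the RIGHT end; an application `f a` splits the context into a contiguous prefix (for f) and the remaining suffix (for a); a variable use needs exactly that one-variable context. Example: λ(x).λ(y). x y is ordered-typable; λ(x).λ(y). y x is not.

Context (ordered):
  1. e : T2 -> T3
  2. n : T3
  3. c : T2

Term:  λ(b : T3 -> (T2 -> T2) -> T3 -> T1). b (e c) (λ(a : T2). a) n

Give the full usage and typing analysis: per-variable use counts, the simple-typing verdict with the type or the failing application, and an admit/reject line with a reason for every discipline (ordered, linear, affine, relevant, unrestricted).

use counts: e: 1; n: 1; c: 1; b (λ-bound): 1; a (λ-bound): 1
uses in reading order: b, e, c, a, n
typing: ✓ — (T3 -> (T2 -> T2) -> T3 -> T1) -> T1
ordered: ✗, no contiguous prefix/suffix split fits b, e, c, a, n
linear: ✓, single use per variable (e, n, c, b, a)
affine: ✓, no duplicate uses among e, n, c, b, a
relevant: ✓, at least one use each (e, n, c, b, a)
unrestricted: ✓, typability at (T3 -> (T2 -> T2) -> T3 -> T1) -> T1 is all that's needed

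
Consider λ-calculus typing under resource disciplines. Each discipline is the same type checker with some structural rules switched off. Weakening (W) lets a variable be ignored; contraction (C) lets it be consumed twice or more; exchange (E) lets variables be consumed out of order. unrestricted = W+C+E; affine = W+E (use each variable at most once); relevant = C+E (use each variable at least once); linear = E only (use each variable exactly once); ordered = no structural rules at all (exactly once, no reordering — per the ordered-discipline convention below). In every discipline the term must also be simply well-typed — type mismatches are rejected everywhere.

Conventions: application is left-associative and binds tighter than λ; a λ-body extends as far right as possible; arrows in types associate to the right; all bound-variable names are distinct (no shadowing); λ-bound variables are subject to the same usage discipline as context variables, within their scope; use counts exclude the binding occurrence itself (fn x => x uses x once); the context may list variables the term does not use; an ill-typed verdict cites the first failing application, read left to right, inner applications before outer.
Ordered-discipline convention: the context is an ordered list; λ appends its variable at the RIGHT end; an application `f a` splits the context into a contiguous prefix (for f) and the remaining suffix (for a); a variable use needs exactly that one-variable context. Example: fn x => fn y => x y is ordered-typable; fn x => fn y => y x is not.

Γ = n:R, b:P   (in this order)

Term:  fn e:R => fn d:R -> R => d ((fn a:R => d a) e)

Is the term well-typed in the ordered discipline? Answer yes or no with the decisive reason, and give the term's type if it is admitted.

no — uses contraction: d ×2; n, b left unused
variable uses: n: 0, b: 0, e (bound): 1, d (bound): 2, a (bound): 1
order of uses: d, d, a, e
typing: well-typed — term : R -> (R -> R) -> R
all disciplines: ordered ✗, linear ✗, affine ✗, relevant ✗, unrestricted ✓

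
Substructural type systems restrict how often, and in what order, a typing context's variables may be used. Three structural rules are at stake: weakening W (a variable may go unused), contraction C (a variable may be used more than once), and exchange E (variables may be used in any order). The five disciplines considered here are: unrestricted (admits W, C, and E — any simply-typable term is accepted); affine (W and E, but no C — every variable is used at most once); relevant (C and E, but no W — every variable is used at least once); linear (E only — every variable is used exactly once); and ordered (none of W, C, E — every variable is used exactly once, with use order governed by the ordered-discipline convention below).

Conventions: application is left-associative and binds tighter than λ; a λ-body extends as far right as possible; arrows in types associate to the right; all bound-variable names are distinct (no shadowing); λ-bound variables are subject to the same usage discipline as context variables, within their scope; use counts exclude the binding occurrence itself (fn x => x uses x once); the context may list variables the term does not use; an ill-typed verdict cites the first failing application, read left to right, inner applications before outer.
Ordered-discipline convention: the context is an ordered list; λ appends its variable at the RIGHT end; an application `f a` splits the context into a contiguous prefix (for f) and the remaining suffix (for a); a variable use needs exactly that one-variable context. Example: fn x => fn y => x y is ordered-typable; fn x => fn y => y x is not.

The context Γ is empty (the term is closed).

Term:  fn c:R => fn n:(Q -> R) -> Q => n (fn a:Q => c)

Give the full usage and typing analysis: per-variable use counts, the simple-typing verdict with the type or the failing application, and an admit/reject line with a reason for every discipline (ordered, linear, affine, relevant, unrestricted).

use counts: c (bound): 1, n (bound): 1, a (bound): 0
use order (left to right): n, c
typing: the term checks, with type R -> ((Q -> R) -> Q) -> Q
ordered ✗ (a never used (weakening))
linear ✗ (a never used (weakening))
affine ✓ (c, n, a: no repeats, contraction unneeded)
relevant ✗ (a never used (weakening))
unrestricted ✓ (well-typed at R -> ((Q -> R) -> Q) -> Q; no restrictions here)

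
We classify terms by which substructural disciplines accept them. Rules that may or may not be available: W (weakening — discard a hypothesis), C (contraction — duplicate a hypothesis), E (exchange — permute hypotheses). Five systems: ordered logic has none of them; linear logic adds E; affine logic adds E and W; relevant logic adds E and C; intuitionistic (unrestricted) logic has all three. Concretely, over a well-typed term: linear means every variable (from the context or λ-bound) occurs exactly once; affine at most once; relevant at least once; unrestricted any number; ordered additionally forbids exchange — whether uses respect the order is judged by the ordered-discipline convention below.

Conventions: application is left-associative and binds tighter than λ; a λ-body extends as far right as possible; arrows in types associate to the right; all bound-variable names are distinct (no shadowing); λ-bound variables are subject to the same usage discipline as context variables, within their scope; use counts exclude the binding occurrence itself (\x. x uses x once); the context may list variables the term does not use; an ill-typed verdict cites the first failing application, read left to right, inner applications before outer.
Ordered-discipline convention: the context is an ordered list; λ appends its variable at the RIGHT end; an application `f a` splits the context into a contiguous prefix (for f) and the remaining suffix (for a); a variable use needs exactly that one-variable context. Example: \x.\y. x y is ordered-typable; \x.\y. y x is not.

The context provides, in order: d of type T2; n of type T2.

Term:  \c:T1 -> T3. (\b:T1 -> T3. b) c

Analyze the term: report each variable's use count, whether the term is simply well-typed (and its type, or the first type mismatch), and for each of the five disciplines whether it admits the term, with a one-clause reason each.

counts: d=0, n=0, c (bound)=1, b (bound)=1
order of uses: b, c
typing: the term checks, with type (T1 -> T3) -> T1 -> T3
ordered: ✗ — unused: d, n — weakening required
linear: ✗ — unused: d, n — weakening required
affine: ✓ — d, n, c, b: no repeats, contraction unneeded
relevant: ✗ — unused: d, n — weakening required
unrestricted: ✓ — simply typable at (T1 -> T3) -> T1 -> T3; W, C, E all held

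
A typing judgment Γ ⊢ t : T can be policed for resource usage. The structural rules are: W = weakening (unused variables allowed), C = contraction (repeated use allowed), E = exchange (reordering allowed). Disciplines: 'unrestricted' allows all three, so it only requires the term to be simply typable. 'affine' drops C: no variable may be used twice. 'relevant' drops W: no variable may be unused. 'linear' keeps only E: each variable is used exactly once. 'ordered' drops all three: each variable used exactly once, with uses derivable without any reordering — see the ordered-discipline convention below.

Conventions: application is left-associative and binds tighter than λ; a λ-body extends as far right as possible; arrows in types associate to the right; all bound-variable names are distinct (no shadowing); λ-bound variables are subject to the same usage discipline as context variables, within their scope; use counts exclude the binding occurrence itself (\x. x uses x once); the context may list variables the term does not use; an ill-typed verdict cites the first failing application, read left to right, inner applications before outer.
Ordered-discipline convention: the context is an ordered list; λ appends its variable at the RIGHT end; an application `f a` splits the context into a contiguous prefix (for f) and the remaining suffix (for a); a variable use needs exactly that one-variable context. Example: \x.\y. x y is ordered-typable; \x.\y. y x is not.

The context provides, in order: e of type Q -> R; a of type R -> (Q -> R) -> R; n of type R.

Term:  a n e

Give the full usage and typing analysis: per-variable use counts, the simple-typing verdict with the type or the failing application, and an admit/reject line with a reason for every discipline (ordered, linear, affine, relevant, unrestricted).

counts: e: 1, a: 1, n: 1
uses in reading order: a, n, e
typing: well-typed at R
ordered: ✗ — needs exchange: uses follow a, n, e
linear: ✓ — single use per variable (e, a, n)
affine: ✓ — none of e, a, n used more than once
relevant: ✓ — every one of e, a, n appears
unrestricted: ✓ — type-checks (R) and nothing is barred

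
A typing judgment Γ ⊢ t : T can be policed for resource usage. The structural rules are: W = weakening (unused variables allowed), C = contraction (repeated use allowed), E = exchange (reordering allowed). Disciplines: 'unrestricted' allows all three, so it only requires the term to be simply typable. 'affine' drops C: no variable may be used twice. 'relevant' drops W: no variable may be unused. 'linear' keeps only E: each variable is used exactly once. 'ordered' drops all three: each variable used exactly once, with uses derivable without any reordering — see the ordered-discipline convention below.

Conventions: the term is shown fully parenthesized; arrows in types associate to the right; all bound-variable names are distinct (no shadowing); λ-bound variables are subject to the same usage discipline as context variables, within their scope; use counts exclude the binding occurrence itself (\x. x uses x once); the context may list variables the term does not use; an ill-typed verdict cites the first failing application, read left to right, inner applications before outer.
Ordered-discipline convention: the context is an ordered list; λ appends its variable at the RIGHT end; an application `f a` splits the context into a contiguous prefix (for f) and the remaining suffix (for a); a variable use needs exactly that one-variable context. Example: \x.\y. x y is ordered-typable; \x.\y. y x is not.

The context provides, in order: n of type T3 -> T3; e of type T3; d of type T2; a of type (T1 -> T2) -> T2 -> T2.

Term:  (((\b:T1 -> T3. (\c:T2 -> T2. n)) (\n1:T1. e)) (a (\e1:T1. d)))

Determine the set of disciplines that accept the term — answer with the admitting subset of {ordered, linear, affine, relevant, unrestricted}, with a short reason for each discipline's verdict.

admitting disciplines: affine, unrestricted
counts: n=1; e=1; d=1; a=1; b (λ-bound)=0; c (λ-bound)=0; n1 (λ-bound)=0; e1 (λ-bound)=0
use order (left to right): n, e, a, d
typing: ✓ — T3 -> T3
ordered: ✗ — b, c, n1, e1 left unused
linear: ✗ — b, c, n1, e1 left unused
affine: ✓ — at most one use each (n, e, d, a, b, c, n1, e1)
relevant: ✗ — b, c, n1, e1 left unused
unrestricted: ✓ — typability at T3 -> T3 is all that's needed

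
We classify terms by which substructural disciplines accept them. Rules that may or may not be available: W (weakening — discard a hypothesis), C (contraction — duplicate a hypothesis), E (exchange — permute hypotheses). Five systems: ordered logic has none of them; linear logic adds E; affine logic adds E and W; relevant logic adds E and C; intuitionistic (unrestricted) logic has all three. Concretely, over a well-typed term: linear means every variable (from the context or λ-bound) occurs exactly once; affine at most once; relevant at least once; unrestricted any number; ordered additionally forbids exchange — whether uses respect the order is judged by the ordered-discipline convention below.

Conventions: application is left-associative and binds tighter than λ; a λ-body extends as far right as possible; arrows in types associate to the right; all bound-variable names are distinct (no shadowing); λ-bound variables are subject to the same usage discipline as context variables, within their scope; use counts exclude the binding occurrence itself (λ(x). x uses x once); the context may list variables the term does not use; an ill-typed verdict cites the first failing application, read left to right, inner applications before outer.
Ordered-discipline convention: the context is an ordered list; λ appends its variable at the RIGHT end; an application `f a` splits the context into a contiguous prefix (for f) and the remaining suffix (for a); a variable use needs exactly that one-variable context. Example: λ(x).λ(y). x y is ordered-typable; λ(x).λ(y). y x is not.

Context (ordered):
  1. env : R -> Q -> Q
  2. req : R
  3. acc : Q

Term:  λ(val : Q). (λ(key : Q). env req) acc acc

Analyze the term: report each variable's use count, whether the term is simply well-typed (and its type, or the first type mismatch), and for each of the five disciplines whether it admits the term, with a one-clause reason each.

counts: env: 1; req: 1; acc: 2; val [bound]: 0; key [bound]: 0
left-to-right use order: env, req, acc, acc
typing: the term checks, with type Q -> Q
ordered: ✗, repeated use of acc ×2; val, key left unused
linear: ✗, repeated use of acc ×2; val, key left unused
affine: ✗, repeated use of acc ×2
relevant: ✗, val, key left unused
unrestricted: ✓, typability at Q -> Q is all that's needed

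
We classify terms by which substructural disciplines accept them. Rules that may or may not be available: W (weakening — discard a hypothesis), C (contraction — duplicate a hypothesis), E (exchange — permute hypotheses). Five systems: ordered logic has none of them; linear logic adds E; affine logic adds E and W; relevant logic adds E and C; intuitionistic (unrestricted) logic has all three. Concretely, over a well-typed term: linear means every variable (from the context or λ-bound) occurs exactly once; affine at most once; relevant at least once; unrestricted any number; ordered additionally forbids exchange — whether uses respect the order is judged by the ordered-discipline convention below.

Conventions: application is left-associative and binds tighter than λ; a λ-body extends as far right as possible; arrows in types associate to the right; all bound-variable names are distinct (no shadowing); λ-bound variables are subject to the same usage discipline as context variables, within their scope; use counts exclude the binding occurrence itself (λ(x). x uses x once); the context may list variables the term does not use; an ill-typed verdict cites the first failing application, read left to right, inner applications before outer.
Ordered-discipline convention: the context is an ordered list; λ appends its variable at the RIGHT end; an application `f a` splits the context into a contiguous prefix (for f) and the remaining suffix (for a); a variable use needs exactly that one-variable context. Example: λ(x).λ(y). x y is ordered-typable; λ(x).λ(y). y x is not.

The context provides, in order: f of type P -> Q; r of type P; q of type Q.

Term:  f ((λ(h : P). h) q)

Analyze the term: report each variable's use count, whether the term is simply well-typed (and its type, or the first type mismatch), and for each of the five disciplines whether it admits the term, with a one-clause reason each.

usage: f: 1, r: 0, q: 1, h [bound]: 1
order of uses: f, h, q
typing: ill-typed: an application expects P but receives Q
ordered: ✗ — fails simple typing
linear: ✗ — a type mismatch blocks all five
affine: ✗ — the type mismatch rejects it
relevant: ✗ — not simply typable
unrestricted: ✗ — fails simple typing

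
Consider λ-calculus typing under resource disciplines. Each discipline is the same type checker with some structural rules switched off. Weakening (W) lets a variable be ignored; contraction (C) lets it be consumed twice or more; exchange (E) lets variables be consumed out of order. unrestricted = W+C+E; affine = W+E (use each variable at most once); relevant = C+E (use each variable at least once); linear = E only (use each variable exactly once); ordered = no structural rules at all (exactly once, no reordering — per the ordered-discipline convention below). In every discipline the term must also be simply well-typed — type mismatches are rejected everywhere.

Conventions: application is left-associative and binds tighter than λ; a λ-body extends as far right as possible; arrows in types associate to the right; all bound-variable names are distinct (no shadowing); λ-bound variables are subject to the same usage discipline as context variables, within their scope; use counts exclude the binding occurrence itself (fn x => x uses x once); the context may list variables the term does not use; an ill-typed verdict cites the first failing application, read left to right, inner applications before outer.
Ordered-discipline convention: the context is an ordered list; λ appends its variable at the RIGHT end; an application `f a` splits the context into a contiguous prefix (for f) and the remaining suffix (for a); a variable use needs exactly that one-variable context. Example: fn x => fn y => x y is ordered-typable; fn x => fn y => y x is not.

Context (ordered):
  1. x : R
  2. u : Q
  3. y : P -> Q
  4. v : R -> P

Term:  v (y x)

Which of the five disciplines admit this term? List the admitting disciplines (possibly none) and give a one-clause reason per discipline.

admitting disciplines: none
usage: x: 1×; u: 0×; y: 1×; v: 1×
left-to-right use order: v, y, x
typing: ill-typed: an application expects P but receives R
ordered ✗ (a type mismatch blocks all five)
linear ✗ (the type mismatch rejects it)
affine ✗ (not simply typable)
relevant ✗ (fails simple typing)
unrestricted ✗ (a type mismatch blocks all five)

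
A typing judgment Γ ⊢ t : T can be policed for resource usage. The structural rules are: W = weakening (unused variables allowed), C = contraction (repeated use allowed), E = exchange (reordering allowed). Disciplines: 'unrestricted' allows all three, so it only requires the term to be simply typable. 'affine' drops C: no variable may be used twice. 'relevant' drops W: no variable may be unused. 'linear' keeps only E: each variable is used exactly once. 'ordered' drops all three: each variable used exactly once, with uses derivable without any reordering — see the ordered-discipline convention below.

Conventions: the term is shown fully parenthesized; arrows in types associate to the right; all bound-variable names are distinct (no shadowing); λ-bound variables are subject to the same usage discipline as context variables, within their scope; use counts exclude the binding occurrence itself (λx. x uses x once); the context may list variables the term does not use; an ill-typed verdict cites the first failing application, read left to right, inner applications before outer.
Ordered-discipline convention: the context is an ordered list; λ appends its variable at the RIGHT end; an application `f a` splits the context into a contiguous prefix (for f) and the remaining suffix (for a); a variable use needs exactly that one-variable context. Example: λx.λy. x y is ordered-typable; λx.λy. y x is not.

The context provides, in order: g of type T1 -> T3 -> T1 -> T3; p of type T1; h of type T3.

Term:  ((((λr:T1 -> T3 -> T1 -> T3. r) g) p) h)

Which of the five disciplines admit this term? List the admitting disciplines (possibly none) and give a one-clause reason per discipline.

admitted in: ordered, linear, affine, relevant, unrestricted
counts: g=1, p=1, h=1, r (λ-bound)=1
order of uses: r, g, p, h
typing: the term checks, with type T1 -> T3
ordered: ✓ — g, p, h, r: once each, no exchange needed
linear: ✓ — single use per variable (g, p, h, r)
affine: ✓ — none of g, p, h, r used more than once
relevant: ✓ — every one of g, p, h, r appears
unrestricted: ✓ — type-checks (T1 -> T3) and nothing is barred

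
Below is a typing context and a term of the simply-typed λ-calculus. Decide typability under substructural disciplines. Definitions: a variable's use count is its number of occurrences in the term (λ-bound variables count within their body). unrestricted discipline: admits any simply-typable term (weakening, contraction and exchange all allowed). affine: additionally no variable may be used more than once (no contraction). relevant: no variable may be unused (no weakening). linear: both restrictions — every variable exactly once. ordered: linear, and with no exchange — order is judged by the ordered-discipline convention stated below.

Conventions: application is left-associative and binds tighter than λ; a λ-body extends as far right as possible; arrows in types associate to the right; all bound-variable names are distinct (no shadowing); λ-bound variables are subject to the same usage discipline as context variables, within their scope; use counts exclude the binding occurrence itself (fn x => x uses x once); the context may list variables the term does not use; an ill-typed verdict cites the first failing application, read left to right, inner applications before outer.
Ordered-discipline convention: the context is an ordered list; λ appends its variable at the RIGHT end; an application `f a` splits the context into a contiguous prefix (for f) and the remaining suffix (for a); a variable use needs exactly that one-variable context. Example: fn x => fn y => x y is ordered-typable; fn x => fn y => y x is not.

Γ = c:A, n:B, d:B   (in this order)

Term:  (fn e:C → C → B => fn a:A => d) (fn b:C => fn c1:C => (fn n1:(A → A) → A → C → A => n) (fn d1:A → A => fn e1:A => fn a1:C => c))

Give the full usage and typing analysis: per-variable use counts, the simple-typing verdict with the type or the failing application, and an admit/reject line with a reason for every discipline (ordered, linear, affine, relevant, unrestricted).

counts: c: 1; n: 1; d: 1; e [bound]: 0; a [bound]: 0; b [bound]: 0; c1 [bound]: 0; n1 [bound]: 0; d1 [bound]: 0; e1 [bound]: 0; a1 [bound]: 0
uses in reading order: d, n, c
typing: well-typed at A → B
ordered: ✗, needs weakening: e, a, b, c1, n1, d1, e1, a1 unused
linear: ✗, needs weakening: e, a, b, c1, n1, d1, e1, a1 unused
affine: ✓, none of c, n, d, e, a, b, c1, n1, d1, e1, a1 used more than once
relevant: ✗, needs weakening: e, a, b, c1, n1, d1, e1, a1 unused
unrestricted: ✓, simply typable at A → B; W, C, E all held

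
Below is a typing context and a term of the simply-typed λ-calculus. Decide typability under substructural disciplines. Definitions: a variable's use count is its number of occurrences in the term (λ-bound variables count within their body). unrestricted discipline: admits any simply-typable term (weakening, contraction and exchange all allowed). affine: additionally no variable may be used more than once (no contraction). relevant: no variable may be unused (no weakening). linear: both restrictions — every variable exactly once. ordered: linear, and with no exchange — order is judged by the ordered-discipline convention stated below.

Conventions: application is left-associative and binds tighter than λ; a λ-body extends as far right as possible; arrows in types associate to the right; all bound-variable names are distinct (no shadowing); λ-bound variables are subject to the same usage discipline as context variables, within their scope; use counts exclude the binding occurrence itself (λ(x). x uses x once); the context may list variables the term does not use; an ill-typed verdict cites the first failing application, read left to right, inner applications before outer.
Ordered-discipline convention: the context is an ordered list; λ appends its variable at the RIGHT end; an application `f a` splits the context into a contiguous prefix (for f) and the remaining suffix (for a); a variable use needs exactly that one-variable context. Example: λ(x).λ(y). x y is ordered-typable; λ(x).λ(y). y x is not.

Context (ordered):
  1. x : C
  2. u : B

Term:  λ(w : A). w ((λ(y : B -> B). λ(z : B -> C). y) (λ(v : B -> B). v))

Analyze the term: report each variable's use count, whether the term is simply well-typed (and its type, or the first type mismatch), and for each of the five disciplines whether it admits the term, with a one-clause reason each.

use counts: x=0, u=0, w (λ-bound)=1, y (λ-bound)=1, z (λ-bound)=0, v (λ-bound)=1
left-to-right use order: w, y, v
typing: ill-typed: an application expects B -> B but receives (B -> B) -> B -> B
ordered: ✗, a type mismatch blocks all five
linear: ✗, the type mismatch rejects it
affine: ✗, not simply typable
relevant: ✗, fails simple typing
unrestricted: ✗, a type mismatch blocks all five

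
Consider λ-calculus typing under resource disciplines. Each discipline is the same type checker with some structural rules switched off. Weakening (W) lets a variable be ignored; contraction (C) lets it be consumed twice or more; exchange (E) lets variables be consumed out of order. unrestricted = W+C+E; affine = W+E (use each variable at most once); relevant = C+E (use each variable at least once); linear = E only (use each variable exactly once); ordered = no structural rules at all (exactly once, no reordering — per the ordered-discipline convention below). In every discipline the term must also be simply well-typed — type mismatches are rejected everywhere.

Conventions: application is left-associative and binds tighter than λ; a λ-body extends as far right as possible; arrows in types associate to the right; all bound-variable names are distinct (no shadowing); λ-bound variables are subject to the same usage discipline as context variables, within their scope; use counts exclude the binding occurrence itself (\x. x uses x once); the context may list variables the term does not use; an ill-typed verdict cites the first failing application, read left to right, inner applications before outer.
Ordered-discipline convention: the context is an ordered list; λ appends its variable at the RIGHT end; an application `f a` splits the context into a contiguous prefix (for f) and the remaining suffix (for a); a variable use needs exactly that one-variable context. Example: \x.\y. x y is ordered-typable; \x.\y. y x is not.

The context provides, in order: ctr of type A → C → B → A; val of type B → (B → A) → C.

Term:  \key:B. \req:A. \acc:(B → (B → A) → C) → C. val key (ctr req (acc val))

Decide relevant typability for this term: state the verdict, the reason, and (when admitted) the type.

yes — ctr, val, key, req, acc: all used, weakening unneeded; term : B → A → ((B → (B → A) → C) → C) → C
usage: ctr ×1, val ×2, key (λ-bound) ×1, req (λ-bound) ×1, acc (λ-bound) ×1
use order (left to right): val, key, ctr, req, acc, val
typing: ✓ — B → A → ((B → (B → A) → C) → C) → C
across the five disciplines: ordered ✗ | linear ✗ | affine ✗ | relevant ✓ | unrestricted ✓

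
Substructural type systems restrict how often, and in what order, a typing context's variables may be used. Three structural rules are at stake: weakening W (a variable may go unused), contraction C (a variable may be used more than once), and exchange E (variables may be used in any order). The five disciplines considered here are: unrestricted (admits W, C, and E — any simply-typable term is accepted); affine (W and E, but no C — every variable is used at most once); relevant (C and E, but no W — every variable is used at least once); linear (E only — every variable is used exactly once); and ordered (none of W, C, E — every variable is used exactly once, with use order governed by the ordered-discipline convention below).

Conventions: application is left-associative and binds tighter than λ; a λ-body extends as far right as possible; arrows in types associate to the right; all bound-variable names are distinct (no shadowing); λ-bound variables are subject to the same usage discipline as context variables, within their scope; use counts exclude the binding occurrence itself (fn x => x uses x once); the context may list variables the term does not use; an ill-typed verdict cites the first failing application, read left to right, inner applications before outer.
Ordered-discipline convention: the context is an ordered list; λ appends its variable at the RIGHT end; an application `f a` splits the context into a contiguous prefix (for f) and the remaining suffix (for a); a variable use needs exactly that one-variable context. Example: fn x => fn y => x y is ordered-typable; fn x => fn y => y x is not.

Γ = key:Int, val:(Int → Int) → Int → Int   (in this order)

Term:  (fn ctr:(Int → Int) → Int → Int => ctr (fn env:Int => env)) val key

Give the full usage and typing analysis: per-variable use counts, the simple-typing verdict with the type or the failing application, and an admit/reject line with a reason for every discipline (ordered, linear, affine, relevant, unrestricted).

usage: key ×1; val ×1; ctr [bound] ×1; env [bound] ×1
uses in reading order: ctr, env, val, key
typing: ✓ — Int
ordered: ✗, use order ctr, env, val, key needs exchange
linear: ✓, single use per variable (key, val, ctr, env)
affine: ✓, no duplicate uses among key, val, ctr, env
relevant: ✓, none of key, val, ctr, env goes unused
unrestricted: ✓, well-typed at Int; no restrictions here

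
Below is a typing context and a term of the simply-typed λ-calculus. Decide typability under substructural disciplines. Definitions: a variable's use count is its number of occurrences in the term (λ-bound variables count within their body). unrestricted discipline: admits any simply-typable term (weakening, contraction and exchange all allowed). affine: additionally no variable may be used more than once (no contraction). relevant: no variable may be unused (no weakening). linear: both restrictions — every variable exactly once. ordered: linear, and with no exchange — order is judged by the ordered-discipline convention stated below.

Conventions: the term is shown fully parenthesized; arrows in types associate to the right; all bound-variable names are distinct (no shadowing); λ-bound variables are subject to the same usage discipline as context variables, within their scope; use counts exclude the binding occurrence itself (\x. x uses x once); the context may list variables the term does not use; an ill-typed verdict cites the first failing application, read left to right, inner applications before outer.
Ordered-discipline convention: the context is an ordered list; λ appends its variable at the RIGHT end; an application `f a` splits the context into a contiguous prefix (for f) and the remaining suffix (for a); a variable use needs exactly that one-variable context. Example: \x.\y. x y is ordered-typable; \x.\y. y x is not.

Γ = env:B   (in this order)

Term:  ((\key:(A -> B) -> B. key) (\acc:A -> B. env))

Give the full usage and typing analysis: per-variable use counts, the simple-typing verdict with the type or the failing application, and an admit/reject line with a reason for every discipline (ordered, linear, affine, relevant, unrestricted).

counts: env=1, key [bound]=1, acc [bound]=0
uses in reading order: key, env
typing: ✓ — (A -> B) -> B
ordered ✗ (acc never used (weakening))
linear ✗ (acc never used (weakening))
affine ✓ (no duplicate uses among env, key, acc)
relevant ✗ (acc never used (weakening))
unrestricted ✓ (simply typable at (A -> B) -> B; W, C, E all held)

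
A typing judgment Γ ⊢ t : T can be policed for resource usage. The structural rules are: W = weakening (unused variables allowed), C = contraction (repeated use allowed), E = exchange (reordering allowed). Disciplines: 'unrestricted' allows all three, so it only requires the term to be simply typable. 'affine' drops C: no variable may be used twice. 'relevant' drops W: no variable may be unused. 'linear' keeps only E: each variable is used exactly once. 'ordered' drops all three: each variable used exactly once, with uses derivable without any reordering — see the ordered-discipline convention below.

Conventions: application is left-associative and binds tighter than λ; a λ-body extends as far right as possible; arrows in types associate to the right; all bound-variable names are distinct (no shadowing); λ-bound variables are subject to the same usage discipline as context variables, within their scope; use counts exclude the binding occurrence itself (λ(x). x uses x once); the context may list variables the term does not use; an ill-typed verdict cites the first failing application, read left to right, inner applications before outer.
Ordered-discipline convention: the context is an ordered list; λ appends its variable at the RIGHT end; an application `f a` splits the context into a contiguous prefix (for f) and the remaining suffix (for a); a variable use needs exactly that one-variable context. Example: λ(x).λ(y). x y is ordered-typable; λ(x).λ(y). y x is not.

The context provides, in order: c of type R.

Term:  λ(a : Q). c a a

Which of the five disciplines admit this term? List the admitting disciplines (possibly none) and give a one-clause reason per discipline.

admitted by: none
counts: c ×1, a (bound) ×2
uses in reading order: c, a, a
typing: ill-typed: non-arrow in function slot: R
ordered: ✗ — not simply typable
linear: ✗ — fails simple typing
affine: ✗ — a type mismatch blocks all five
relevant: ✗ — the type mismatch rejects it
unrestricted: ✗ — not simply typable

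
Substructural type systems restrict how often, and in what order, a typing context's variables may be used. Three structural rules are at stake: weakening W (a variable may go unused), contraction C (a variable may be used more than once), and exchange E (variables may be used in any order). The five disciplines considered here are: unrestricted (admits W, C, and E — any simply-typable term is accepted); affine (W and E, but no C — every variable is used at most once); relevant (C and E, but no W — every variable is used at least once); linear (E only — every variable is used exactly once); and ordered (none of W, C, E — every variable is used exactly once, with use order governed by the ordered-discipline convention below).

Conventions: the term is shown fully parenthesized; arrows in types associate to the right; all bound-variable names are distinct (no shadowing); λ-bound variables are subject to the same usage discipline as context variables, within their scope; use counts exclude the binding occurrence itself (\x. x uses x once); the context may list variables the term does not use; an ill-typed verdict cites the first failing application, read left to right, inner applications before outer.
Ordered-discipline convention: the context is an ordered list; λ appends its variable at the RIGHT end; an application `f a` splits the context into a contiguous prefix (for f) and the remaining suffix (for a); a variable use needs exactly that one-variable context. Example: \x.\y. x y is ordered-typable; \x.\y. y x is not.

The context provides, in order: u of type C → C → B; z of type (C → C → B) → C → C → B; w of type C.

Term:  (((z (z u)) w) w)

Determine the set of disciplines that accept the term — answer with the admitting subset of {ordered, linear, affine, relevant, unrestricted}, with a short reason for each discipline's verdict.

accepted by: relevant, unrestricted
use counts: u: 1×, z: 2×, w: 2×
use order (left to right): z, z, u, w, w
typing: ✓ — B
ordered: ✗ — repeated use of z ×2, w ×2
linear: ✗ — repeated use of z ×2, w ×2
affine: ✗ — repeated use of z ×2, w ×2
relevant: ✓ — every one of u, z, w appears
unrestricted: ✓ — type-checks (B) and nothing is barred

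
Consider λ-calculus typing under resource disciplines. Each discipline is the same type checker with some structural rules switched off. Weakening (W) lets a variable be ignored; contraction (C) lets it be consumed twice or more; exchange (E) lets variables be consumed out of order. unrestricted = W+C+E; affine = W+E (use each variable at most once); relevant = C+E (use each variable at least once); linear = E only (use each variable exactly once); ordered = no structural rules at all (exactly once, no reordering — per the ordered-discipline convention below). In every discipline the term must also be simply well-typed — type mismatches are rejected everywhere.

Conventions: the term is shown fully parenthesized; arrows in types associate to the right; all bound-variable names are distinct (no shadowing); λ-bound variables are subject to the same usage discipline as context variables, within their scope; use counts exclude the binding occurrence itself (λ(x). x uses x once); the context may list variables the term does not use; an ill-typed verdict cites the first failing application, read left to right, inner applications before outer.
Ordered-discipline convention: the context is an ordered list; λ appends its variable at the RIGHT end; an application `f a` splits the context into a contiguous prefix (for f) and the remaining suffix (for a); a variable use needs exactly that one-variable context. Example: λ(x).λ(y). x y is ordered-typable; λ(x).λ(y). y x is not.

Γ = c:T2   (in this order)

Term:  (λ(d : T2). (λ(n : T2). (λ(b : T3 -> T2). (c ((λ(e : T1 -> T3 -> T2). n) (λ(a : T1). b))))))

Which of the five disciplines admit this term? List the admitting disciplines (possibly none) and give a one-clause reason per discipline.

admitted by: none
use counts: c=1; d [bound]=0; n [bound]=1; b [bound]=1; e [bound]=0; a [bound]=0
use order (left to right): c, n, b
typing: ill-typed: non-arrow in function slot: T2
ordered: ✗, fails simple typing
linear: ✗, a type mismatch blocks all five
affine: ✗, the type mismatch rejects it
relevant: ✗, not simply typable
unrestricted: ✗, fails simple typing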